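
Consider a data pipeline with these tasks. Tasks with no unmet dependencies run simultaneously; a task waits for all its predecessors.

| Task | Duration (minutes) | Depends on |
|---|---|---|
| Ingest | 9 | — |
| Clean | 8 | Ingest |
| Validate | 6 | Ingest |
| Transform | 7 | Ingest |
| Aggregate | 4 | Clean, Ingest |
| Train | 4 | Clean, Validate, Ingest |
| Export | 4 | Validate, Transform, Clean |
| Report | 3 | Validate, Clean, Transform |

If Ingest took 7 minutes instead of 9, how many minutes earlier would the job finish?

Actual critical path: Ingest→Clean→Aggregate = 9+8+4 = 21 ⇒ 21 minutes.
Ingest lies on that path, so at 7 minutes the path becomes 19 minutes.
That remains the longest chain; total 19 minutes.
Change in finish: 19 − 21 = -2 minutes.

2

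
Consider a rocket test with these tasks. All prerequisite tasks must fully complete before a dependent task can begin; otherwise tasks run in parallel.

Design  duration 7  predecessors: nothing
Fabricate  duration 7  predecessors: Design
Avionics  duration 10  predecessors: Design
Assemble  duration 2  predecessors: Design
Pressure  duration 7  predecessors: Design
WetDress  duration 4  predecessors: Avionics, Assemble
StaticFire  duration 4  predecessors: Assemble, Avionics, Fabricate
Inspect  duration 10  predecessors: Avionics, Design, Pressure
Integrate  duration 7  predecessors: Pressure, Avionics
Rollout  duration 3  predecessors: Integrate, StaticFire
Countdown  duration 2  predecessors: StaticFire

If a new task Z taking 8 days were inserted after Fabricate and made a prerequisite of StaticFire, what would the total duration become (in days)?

29

Originally the plan takes 27 days.
With Z inserted, StaticFire now waits for max(Assemble, Avionics, Fabricate, Z).
New critical path: Design→Fabricate→Z→StaticFire→Rollout = 7+7+8+4+3 = 29 ⇒ 29 days.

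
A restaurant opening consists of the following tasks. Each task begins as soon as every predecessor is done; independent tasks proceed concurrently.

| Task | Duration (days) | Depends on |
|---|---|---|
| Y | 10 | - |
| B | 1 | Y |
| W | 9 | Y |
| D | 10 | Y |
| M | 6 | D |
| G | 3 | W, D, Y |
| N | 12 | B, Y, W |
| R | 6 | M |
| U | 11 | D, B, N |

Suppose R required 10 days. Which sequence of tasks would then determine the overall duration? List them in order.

Y, W, N, U

Actual critical path: Y→W→N→U = 10+9+12+11 = 42 ⇒ 42 days.
R has 10 days of float (longest path through it is 32).
No other chain overtakes it, so the finish is 42 days.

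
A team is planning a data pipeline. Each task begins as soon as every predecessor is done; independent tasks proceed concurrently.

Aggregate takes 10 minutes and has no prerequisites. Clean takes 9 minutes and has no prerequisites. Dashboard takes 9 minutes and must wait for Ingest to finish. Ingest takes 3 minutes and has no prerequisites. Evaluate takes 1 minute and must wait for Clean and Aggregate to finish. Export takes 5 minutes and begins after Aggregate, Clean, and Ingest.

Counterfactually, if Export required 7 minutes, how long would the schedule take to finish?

The binding path is Aggregate→Export = 10+5 = 15; finish at 15 minutes.
Since Export is critical, the +2 change carries straight to that chain (now 17 minutes).
No other chain overtakes it, so the finish is 17 minutes.

17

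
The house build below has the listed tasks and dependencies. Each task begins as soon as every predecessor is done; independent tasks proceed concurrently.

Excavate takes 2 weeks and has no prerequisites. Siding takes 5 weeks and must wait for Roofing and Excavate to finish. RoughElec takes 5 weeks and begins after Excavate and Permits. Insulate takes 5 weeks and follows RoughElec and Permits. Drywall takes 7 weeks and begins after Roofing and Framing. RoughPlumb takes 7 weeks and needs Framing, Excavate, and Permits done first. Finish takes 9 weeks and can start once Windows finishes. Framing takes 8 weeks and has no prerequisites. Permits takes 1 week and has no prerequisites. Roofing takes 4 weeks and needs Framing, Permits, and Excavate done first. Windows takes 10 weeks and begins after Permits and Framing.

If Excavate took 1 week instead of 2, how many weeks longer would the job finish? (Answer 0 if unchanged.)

0

Baseline: Framing→Windows→Finish = 8+10+9 = 27 → 27 weeks.
The longest path through Excavate is only 13 weeks, so Excavate has float 14.
No other chain overtakes it, so the finish is 27 weeks.
Change in finish: 27 − 27 = +0 weeks.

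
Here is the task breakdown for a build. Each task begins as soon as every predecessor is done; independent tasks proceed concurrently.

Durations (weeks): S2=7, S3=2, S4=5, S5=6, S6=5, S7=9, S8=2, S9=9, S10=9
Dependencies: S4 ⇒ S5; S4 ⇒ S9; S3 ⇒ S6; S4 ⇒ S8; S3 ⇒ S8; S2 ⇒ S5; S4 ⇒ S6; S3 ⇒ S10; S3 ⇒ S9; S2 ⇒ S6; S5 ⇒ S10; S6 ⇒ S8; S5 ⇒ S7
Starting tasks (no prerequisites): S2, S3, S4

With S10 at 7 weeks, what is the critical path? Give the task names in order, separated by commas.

S2, S5, S7

Critical path before the change: S2→S5→S10 = 7+6+9 = 22 giving 22 weeks.
Since S10 is critical, the -2 change carries straight to that chain (now 20 weeks).
Now S2→S5→S7 = 7+6+9 = 22 is longest, so the finish becomes 22 weeks.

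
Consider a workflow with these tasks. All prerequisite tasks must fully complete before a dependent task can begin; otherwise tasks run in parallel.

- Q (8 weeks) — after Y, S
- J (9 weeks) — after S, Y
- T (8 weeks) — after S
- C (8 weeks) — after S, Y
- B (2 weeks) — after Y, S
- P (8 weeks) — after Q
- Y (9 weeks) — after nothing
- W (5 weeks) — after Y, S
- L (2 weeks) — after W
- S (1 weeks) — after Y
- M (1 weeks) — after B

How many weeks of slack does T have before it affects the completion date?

The longest chain is Y→S→Q→P = 9+1+8+8 = 26; overall finish 26 weeks.
T finishes as early as 18 and must finish by 26.
Slack of T = 18 − 10 = 8 weeks.

8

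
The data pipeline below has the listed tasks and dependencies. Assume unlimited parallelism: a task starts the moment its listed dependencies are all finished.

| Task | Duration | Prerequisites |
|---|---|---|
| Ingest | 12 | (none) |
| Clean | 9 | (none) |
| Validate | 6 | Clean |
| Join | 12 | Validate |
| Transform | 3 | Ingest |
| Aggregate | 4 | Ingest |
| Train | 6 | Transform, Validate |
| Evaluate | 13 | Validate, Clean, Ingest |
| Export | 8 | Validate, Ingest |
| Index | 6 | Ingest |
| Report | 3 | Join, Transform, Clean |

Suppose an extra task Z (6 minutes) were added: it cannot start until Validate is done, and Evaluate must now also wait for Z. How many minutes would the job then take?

34

Originally the job takes 30 minutes.
With Z inserted, Evaluate now waits for max(Validate, Clean, Ingest, Z).
New critical path: Clean→Validate→Z→Evaluate = 9+6+6+13 = 34 ⇒ 34 minutes.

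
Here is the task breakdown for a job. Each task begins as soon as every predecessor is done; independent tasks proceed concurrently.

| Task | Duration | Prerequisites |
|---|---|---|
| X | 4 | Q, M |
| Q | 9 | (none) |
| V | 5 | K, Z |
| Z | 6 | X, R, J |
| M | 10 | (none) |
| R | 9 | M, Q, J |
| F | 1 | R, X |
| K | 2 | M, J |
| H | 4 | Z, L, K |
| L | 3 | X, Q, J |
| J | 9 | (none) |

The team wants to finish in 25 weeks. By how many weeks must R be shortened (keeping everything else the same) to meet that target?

5

Current finish: 30 weeks; target: 25.
R is on every critical path, so each week cut from R cuts the finish by one (this holds down to a finish of 25).
Need 30 − 25 = 5 weeks off R → R becomes 4 weeks, finish becomes 25.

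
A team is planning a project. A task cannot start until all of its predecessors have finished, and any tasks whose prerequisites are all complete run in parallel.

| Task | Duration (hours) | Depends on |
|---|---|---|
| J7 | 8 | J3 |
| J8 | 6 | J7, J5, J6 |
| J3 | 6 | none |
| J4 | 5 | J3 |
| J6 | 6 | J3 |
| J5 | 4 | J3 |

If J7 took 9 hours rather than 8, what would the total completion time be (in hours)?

21

Critical path before the change: J3→J7→J8 = 6+8+6 = 20 giving 20 hours.
Since J7 is critical, the +1 change carries straight to that chain (now 21 hours).
That remains the longest chain; total 21 hours.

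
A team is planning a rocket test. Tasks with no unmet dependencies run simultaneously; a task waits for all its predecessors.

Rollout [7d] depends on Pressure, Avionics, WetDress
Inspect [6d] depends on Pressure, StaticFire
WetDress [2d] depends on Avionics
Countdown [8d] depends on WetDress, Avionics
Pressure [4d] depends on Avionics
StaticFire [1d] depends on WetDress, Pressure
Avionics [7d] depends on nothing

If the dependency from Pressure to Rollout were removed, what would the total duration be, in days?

18

Original critical path: Avionics→Pressure→StaticFire→Inspect = 7+4+1+6 = 18 ⇒ 18 days.
Without Pressure→Rollout, Rollout's earliest start moves from 11 to 9.
New critical path: Avionics→Pressure→StaticFire→Inspect = 7+4+1+6 = 18 ⇒ 18 days.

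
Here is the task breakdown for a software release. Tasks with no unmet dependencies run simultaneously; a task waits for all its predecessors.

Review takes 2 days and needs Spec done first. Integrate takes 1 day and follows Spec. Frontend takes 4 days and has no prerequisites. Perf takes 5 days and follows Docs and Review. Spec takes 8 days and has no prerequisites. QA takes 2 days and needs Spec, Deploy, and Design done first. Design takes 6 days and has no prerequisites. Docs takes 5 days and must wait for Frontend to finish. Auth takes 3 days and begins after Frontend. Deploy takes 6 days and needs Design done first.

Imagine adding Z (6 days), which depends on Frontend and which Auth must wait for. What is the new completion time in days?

15

Originally the job takes 15 days.
With Z inserted, Auth now waits for max(Frontend, Z).
New critical path: Spec→Review→Perf = 8+2+5 = 15 ⇒ 15 days.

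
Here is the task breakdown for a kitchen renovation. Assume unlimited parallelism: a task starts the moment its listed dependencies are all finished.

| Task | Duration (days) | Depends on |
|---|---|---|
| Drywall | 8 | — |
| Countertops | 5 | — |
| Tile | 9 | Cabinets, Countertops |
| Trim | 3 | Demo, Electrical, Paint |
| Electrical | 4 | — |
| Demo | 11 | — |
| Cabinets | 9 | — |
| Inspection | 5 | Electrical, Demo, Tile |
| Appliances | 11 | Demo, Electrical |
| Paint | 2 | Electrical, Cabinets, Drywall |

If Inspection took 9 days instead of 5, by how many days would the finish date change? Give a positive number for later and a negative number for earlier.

4

Critical path before the change: Cabinets→Tile→Inspection = 9+9+5 = 23 giving 23 days.
Since Inspection is critical, the +4 change carries straight to that chain (now 27 days).
That remains the longest chain; total 27 days.
Change in finish: 27 − 23 = +4 days.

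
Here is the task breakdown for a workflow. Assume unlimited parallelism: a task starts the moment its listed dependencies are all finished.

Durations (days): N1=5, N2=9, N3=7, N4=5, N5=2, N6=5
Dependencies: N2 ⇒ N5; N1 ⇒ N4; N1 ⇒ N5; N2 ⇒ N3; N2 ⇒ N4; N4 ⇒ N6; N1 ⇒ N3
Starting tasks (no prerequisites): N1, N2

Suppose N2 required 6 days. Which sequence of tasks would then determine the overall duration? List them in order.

Actual critical path: N2→N4→N6 = 9+5+5 = 19 ⇒ 19 days.
N2 is on the critical path; changing it to 6 makes that path 16 days.
That remains the longest chain; total 16 days.

N2, N4, N6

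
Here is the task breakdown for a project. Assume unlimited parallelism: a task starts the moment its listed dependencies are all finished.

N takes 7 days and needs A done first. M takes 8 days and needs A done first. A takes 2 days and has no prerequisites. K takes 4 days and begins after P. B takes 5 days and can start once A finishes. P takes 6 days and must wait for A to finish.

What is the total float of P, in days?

Critical path: A→P→K = 2+6+4 = 12, so the finish is 12 days.
P finishes as early as 8 and must finish by 8.
Float = 12 − 12 = 0.

0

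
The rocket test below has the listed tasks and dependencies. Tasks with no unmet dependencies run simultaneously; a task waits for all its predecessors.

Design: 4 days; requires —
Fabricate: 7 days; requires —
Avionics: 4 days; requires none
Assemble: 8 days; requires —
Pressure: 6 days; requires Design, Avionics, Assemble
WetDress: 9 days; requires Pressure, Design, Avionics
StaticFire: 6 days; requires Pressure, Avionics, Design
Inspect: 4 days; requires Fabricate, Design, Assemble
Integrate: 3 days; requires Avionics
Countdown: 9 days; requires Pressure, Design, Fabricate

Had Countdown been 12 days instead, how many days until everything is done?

Critical path before the change: Assemble→Pressure→Countdown = 8+6+9 = 23 giving 23 days.
Countdown is on the critical path; changing it to 12 makes that path 26 days.
The critical path is still Assemble→Pressure→Countdown; finish is now 26 days.

26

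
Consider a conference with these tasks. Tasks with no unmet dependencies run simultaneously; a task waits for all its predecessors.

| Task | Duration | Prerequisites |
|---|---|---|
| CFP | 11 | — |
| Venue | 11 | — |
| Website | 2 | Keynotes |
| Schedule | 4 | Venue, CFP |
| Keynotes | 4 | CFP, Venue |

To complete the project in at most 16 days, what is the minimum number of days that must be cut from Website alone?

1

Current finish: 17 days; target: 16.
Website is on every critical path, so each day cut from Website cuts the finish by one (this holds down to a finish of 16).
Need 17 − 16 = 1 day off Website → Website becomes 1 day, finish becomes 16.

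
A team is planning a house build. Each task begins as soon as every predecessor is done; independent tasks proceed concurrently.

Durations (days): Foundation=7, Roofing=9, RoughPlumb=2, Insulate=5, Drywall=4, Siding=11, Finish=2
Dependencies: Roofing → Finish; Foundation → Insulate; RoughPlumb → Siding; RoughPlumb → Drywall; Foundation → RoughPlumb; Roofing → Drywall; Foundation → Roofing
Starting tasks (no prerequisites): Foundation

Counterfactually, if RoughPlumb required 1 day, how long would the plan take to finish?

Actual critical path: Foundation→RoughPlumb→Siding = 7+2+11 = 20 ⇒ 20 days.
Since RoughPlumb is critical, the -1 change carries straight to that chain (now 19 days).
New critical path: Foundation→Roofing→Drywall = 7+9+4 = 20 ⇒ 20 days.

20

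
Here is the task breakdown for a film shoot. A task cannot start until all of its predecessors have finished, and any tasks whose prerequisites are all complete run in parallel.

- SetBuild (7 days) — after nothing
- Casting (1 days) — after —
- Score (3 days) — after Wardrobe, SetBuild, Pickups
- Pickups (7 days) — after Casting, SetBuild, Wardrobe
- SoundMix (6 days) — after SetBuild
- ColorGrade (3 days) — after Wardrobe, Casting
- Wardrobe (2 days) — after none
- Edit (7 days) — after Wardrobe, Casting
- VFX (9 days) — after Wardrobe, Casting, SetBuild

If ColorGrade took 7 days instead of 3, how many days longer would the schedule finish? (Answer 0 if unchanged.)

The binding path is SetBuild→Pickups→Score = 7+7+3 = 17; finish at 17 days.
The longest path through ColorGrade is only 5 days, so ColorGrade has float 12.
The critical path is still SetBuild→Pickups→Score; finish is now 17 days.
Change in finish: 17 − 17 = +0 days.

0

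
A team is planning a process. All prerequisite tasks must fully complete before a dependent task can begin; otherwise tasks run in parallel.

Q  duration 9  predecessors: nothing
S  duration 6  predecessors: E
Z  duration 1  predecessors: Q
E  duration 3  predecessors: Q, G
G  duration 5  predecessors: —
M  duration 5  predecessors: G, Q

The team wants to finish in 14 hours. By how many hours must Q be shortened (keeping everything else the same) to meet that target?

4

Current finish: 18 hours; target: 14.
Q is on every critical path, so each hour cut from Q cuts the finish by one (this holds down to a finish of 14).
Need 18 − 14 = 4 hours off Q → Q becomes 5 hours, finish becomes 14.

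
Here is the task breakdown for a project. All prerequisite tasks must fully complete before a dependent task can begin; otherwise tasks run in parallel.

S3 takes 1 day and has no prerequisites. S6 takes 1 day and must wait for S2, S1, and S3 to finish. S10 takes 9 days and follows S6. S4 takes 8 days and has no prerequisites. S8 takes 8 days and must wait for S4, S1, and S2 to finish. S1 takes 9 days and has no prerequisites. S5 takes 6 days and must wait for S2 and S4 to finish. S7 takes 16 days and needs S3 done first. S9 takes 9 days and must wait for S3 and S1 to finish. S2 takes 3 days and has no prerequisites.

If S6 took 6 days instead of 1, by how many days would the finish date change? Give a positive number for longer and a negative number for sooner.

Baseline: S1→S6→S10 = 9+1+9 = 19 → 19 days.
Since S6 is critical, the +5 change carries straight to that chain (now 24 days).
That remains the longest chain; total 24 days.
Change in finish: 24 − 19 = +5 days.

5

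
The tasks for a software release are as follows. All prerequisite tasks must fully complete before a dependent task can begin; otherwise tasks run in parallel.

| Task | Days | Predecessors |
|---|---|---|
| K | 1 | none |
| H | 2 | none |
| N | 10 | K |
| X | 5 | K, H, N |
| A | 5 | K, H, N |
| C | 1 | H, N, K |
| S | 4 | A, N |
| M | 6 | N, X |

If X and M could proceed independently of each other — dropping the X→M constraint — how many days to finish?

Original critical path: K→N→X→M = 1+10+5+6 = 22 ⇒ 22 days.
Without X→M, M's earliest start moves from 16 to 11.
New critical path: K→N→A→S = 1+10+5+4 = 20 ⇒ 20 days.

20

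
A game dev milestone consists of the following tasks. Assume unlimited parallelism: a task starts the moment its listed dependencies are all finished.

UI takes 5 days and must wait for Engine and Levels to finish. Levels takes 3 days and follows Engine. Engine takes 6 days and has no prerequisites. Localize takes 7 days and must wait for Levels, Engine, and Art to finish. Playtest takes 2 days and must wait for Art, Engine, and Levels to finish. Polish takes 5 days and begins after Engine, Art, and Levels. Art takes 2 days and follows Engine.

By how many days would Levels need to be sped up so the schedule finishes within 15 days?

1

Current finish: 16 days; target: 15.
Levels is on every critical path, so each day cut from Levels cuts the finish by one (this holds down to a finish of 15).
Need 16 − 15 = 1 day off Levels → Levels becomes 2 days, finish becomes 15.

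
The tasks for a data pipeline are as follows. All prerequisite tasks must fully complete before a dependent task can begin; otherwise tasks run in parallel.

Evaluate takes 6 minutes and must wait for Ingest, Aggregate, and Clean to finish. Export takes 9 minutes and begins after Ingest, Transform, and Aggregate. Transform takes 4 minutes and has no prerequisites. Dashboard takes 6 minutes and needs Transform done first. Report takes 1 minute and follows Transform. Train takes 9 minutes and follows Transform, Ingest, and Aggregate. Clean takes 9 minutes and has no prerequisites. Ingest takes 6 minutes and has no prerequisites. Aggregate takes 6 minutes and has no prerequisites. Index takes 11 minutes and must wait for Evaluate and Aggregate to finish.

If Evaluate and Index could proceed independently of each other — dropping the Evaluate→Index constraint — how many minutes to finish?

With the dependency in place, Clean→Evaluate→Index = 9+6+11 = 26 sets the finish at 26 minutes.
Without Evaluate→Index, Index's earliest start moves from 15 to 6.
New critical path: Aggregate→Index = 6+11 = 17 ⇒ 17 minutes.

17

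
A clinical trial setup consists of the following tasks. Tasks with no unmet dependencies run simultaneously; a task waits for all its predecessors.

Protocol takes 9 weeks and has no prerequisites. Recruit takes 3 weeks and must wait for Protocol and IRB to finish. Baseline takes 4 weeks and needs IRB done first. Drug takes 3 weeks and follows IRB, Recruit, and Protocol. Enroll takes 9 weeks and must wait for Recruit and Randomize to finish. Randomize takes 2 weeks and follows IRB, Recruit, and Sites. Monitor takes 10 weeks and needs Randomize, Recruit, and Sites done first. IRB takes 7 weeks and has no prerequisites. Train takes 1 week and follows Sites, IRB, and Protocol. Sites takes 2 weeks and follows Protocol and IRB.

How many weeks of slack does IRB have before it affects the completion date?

The longest chain is Protocol→Recruit→Randomize→Monitor = 9+3+2+10 = 24; overall finish 24 weeks.
The longest chain containing IRB totals 22 weeks.
Float = 24 − 22 = 2.

2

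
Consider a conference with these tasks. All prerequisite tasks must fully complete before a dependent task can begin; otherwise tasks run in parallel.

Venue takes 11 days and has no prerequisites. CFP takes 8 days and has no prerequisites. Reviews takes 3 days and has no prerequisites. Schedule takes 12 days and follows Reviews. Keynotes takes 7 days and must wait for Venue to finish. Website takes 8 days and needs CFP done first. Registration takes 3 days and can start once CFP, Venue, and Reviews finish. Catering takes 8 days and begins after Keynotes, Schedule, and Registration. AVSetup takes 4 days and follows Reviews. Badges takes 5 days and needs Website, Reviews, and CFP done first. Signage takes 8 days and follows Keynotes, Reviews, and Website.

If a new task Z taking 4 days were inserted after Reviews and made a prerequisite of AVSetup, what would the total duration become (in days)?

26

Originally the plan takes 26 days.
With Z inserted, AVSetup now waits for max(Reviews, Z).
New critical path: Venue→Keynotes→Catering = 11+7+8 = 26 ⇒ 26 days.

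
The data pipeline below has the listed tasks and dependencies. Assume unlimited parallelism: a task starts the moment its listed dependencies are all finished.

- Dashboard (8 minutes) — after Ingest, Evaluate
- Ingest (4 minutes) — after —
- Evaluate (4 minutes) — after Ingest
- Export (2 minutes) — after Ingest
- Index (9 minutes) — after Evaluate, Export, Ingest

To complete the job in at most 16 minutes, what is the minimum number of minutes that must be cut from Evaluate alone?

1

Current finish: 17 minutes; target: 16.
Evaluate is on every critical path, so each minute cut from Evaluate cuts the finish by one (this holds down to a finish of 15).
Need 17 − 16 = 1 minute off Evaluate → Evaluate becomes 3 minutes, finish becomes 16.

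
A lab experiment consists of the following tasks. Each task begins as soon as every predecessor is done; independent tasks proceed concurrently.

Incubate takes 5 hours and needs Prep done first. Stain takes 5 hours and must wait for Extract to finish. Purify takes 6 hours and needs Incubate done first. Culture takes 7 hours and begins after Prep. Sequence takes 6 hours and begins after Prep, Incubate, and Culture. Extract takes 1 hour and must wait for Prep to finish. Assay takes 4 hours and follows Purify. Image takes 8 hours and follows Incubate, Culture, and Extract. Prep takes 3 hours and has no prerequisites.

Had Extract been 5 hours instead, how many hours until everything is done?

18

Baseline: Prep→Culture→Image = 3+7+8 = 18 → 18 hours.
Extract is off the critical path — its longest chain is 12 hours, giving 6 of slack.
No other chain overtakes it, so the finish is 18 hours.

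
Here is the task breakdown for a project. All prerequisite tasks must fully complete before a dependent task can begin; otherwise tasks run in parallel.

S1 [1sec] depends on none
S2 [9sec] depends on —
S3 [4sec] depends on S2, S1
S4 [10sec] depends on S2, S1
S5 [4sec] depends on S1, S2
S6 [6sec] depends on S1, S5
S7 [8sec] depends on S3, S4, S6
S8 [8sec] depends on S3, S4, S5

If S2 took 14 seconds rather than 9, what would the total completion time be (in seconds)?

Baseline: S2→S4→S7 = 9+10+8 = 27 → 27 seconds.
S2 is on the critical path; changing it to 14 makes that path 32 seconds.
The critical path is still S2→S4→S7; finish is now 32 seconds.

32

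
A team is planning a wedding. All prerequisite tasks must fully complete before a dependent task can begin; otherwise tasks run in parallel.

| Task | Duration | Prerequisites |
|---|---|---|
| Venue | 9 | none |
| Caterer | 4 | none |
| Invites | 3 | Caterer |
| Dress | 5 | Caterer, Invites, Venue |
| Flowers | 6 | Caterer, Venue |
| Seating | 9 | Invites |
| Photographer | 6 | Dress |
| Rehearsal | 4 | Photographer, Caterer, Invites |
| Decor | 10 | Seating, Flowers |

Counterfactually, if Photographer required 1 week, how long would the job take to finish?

Baseline: Caterer→Invites→Seating→Decor = 4+3+9+10 = 26 → 26 weeks.
Photographer is off the critical path — its longest chain is 24 weeks, giving 2 of slack.
No other chain overtakes it, so the finish is 26 weeks.

26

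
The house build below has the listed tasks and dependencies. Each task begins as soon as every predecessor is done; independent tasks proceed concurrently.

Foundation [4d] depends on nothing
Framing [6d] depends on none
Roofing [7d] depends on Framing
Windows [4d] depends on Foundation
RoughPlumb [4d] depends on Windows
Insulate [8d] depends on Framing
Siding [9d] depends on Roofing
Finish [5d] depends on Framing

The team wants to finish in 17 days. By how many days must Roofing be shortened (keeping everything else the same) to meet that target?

5

Current finish: 22 days; target: 17.
Roofing is on every critical path, so each day cut from Roofing cuts the finish by one (this holds down to a finish of 16).
Need 22 − 17 = 5 days off Roofing → Roofing becomes 2 days, finish becomes 17.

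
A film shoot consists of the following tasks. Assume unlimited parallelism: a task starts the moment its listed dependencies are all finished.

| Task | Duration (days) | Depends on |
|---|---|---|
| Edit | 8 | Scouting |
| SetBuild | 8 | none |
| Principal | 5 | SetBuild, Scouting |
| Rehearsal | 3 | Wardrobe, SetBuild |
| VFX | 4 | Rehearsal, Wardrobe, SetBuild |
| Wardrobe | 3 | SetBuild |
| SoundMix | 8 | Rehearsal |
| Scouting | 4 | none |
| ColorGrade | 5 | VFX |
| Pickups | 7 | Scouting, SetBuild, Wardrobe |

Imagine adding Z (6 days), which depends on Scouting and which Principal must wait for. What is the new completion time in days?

Originally the job takes 23 days.
With Z inserted, Principal now waits for max(SetBuild, Scouting, Z).
New critical path: SetBuild→Wardrobe→Rehearsal→VFX→ColorGrade = 8+3+3+4+5 = 23 ⇒ 23 days.

23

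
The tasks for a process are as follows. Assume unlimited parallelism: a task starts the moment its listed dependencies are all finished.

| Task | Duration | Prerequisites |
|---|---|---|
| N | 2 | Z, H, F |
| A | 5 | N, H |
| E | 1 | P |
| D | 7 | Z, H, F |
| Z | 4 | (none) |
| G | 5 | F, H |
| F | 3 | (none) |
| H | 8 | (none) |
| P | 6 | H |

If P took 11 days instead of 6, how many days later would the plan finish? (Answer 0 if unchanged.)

5

As given, the longest chain is H→P→E = 8+6+1 = 15, so the finish is 15 days.
P is on the critical path; changing it to 11 makes that path 20 days.
The critical path is still H→P→E; finish is now 20 days.
Change in finish: 20 − 15 = +5 days.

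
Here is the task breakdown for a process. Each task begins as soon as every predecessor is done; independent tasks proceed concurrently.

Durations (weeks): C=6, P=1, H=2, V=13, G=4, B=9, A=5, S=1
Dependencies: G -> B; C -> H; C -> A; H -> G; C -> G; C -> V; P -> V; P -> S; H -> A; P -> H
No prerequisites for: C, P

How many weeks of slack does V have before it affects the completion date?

2

C→H→G→B = 6+2+4+9 = 21 sets the makespan at 21 weeks.
The longest chain containing V totals 19 weeks.
So V can slip 21 − 19 = 2 weeks.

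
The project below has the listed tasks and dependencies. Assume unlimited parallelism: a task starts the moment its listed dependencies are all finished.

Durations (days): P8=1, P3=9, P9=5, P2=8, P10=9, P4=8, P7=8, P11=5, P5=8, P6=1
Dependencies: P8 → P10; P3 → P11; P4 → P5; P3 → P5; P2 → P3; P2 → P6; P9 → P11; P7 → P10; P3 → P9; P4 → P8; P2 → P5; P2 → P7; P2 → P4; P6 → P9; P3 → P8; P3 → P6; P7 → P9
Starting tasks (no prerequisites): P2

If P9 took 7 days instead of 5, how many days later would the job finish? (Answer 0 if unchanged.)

As given, the longest chain is P2→P3→P6→P9→P11 = 8+9+1+5+5 = 28, so the finish is 28 days.
Since P9 is critical, the +2 change carries straight to that chain (now 30 days).
That remains the longest chain; total 30 days.
Change in finish: 30 − 28 = +2 days.

2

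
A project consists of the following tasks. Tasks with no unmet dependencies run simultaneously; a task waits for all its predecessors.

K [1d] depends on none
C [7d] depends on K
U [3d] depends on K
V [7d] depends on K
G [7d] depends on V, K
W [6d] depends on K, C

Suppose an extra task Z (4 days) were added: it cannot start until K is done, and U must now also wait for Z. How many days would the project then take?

15

Originally the project takes 15 days.
With Z inserted, U now waits for max(K, Z).
New critical path: K→V→G = 1+7+7 = 15 ⇒ 15 days.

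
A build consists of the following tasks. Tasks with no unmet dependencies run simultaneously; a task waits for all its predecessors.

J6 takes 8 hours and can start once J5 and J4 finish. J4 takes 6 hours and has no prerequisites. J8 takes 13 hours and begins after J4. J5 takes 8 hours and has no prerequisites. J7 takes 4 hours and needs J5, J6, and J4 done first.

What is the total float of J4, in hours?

1

Critical path: J5→J6→J7 = 8+8+4 = 20, so the finish is 20 hours.
The longest chain containing J4 totals 19 hours.
So J4 can slip 7 − 6 = 1 hour.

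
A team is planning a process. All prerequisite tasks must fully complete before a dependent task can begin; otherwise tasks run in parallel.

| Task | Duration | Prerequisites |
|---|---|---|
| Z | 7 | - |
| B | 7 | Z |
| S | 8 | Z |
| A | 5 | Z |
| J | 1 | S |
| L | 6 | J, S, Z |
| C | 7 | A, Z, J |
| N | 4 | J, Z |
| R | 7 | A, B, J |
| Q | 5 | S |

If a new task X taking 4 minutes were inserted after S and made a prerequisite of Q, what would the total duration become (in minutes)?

24

Originally the schedule takes 23 minutes.
With X inserted, Q now waits for max(S, X).
New critical path: Z→S→X→Q = 7+8+4+5 = 24 ⇒ 24 minutes.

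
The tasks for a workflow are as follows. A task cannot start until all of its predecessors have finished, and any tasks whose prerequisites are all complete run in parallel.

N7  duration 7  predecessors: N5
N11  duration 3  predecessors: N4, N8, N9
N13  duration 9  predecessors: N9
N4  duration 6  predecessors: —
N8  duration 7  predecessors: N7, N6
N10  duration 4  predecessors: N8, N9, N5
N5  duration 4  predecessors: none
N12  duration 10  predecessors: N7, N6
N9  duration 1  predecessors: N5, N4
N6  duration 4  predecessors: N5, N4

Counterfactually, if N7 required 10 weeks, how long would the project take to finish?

25

Baseline: N5→N7→N8→N10 = 4+7+7+4 = 22 → 22 weeks.
Since N7 is critical, the +3 change carries straight to that chain (now 25 weeks).
That remains the longest chain; total 25 weeks.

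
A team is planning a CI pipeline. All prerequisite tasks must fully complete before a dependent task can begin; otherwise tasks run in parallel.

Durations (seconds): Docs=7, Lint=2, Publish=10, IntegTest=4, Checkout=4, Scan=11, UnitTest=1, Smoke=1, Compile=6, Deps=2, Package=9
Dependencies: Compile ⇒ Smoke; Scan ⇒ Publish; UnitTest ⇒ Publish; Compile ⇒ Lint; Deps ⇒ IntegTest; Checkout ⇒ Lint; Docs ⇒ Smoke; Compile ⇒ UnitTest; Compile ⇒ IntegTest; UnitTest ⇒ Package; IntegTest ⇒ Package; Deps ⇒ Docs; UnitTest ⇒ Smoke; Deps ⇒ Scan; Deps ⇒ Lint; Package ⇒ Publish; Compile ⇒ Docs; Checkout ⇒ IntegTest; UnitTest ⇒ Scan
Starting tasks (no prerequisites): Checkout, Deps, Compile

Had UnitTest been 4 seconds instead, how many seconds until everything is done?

Baseline: Compile→IntegTest→Package→Publish = 6+4+9+10 = 29 → 29 seconds.
UnitTest is off the critical path — its longest chain is 28 seconds, giving 1 of slack.
Now Compile→UnitTest→Scan→Publish = 6+4+11+10 = 31 is longest, so the finish becomes 31 seconds.

31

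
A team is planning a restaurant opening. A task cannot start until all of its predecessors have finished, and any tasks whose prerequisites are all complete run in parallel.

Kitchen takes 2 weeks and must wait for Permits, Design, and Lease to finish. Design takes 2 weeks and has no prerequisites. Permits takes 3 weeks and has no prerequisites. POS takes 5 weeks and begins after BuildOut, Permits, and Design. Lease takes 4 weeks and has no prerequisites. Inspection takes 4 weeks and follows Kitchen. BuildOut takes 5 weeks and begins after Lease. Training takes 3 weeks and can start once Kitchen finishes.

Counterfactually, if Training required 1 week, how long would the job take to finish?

Critical path before the change: Lease→BuildOut→POS = 4+5+5 = 14 giving 14 weeks.
Training has 5 weeks of float (longest path through it is 9).
That remains the longest chain; total 14 weeks.

14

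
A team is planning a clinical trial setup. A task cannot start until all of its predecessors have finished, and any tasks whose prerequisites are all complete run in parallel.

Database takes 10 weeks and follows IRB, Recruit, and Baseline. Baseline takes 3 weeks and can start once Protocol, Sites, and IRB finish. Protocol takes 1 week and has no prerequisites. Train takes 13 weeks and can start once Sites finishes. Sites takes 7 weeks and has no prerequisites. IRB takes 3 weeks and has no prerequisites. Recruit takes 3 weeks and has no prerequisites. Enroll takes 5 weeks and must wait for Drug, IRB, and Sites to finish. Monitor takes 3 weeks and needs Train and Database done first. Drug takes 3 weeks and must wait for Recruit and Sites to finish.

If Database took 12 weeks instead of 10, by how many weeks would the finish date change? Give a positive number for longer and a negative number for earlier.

2

Baseline: Sites→Baseline→Database→Monitor = 7+3+10+3 = 23 → 23 weeks.
Database is on the critical path; changing it to 12 makes that path 25 weeks.
That remains the longest chain; total 25 weeks.
Change in finish: 25 − 23 = +2 weeks.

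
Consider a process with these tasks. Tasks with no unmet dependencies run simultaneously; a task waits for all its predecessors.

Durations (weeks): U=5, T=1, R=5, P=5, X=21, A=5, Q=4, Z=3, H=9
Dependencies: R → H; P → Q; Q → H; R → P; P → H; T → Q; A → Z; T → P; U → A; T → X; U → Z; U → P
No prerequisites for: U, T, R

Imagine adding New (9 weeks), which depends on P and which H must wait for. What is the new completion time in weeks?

28

Originally the project takes 23 weeks.
With New inserted, H now waits for max(P, Q, R, New).
New critical path: U→P→New→H = 5+5+9+9 = 28 ⇒ 28 weeks.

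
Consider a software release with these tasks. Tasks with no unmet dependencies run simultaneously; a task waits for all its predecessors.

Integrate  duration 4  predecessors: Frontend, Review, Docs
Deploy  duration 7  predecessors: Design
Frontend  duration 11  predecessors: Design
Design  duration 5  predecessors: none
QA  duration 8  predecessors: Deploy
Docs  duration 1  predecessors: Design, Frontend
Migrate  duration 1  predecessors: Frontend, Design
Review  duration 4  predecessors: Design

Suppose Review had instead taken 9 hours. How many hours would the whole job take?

Critical path before the change: Design→Frontend→Docs→Integrate = 5+11+1+4 = 21 giving 21 hours.
The longest path through Review is only 13 hours, so Review has float 8.
No other chain overtakes it, so the finish is 21 hours.

21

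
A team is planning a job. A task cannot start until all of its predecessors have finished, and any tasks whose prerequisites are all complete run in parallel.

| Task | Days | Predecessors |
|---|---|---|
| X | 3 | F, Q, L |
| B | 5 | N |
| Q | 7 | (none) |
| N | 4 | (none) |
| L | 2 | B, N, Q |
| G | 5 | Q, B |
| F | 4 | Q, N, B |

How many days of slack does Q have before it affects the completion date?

The longest chain is N→B→F→X = 4+5+4+3 = 16; overall finish 16 days.
Longest path through Q: 14 days (earliest finish 7, latest finish 9).
So Q can slip 9 − 7 = 2 days.

2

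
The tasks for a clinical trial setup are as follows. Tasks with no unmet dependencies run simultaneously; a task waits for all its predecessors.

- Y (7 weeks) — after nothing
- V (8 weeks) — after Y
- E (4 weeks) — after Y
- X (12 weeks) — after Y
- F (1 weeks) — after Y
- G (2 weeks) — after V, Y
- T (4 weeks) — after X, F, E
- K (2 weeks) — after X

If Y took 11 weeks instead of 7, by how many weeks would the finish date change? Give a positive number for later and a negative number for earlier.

Baseline: Y→X→T = 7+12+4 = 23 → 23 weeks.
Since Y is critical, the +4 change carries straight to that chain (now 27 weeks).
The critical path is still Y→X→T; finish is now 27 weeks.
Change in finish: 27 − 23 = +4 weeks.

4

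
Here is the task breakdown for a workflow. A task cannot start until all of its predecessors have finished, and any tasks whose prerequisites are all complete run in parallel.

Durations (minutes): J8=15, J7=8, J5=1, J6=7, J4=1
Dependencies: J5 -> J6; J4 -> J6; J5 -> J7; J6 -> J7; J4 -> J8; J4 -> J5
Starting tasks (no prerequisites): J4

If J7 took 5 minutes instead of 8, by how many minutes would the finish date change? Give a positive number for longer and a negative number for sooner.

-1

Baseline: J4→J5→J6→J7 = 1+1+7+8 = 17 → 17 minutes.
Since J7 is critical, the -3 change carries straight to that chain (now 14 minutes).
New critical path: J4→J8 = 1+15 = 16 ⇒ 16 minutes.
Change in finish: 16 − 17 = -1 minutes.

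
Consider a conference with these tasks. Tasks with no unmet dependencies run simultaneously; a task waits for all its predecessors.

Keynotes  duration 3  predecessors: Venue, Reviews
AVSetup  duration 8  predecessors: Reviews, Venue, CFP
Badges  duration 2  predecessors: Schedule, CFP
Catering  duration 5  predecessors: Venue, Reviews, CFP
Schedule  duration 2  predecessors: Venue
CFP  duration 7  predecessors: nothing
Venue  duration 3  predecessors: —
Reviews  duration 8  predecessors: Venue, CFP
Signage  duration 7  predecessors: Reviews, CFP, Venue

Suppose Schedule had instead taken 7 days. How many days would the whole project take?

23

Baseline: CFP→Reviews→AVSetup = 7+8+8 = 23 → 23 days.
Schedule has 16 days of float (longest path through it is 7).
The critical path is still CFP→Reviews→AVSetup; finish is now 23 days.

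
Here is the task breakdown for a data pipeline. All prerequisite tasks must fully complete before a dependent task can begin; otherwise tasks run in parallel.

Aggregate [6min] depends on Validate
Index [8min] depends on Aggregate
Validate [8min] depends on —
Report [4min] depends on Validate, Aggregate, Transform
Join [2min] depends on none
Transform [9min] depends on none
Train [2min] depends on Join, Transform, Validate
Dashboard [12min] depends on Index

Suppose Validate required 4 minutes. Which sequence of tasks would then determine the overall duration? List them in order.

Baseline: Validate→Aggregate→Index→Dashboard = 8+6+8+12 = 34 → 34 minutes.
Validate is on the critical path; changing it to 4 makes that path 30 minutes.
The critical path is still Validate→Aggregate→Index→Dashboard; finish is now 30 minutes.

Validate, Aggregate, Index, Dashboard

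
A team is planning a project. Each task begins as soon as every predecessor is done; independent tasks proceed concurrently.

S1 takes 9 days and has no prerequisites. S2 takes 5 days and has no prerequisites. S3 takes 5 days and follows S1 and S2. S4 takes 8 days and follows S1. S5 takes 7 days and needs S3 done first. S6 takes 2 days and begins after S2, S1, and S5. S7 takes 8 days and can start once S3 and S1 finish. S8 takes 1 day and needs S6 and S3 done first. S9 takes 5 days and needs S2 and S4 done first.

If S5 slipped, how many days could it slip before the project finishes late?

0

S1→S3→S5→S6→S8 = 9+5+7+2+1 = 24 sets the makespan at 24 days.
Longest path through S5: 24 days (earliest finish 21, latest finish 21).
Slack of S5 = 14 − 14 = 0 days.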